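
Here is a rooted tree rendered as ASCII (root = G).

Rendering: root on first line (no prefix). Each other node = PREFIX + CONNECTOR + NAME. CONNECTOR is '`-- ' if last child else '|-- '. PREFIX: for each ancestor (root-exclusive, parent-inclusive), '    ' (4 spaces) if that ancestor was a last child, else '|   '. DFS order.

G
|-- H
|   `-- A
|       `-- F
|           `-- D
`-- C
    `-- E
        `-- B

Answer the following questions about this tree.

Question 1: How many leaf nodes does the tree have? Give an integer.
Leaves (nodes with no children): B, D

Answer: 2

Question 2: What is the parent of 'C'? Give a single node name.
Scan adjacency: C appears as child of G

Answer: G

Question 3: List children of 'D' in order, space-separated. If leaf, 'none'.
Node D's children (from adjacency): (leaf)

Answer: none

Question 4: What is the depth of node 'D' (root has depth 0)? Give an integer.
Path from root to D: G -> H -> A -> F -> D
Depth = number of edges = 4

Answer: 4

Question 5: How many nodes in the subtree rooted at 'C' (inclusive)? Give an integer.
Answer: 3

Derivation:
Subtree rooted at C contains: B, C, E
Count = 3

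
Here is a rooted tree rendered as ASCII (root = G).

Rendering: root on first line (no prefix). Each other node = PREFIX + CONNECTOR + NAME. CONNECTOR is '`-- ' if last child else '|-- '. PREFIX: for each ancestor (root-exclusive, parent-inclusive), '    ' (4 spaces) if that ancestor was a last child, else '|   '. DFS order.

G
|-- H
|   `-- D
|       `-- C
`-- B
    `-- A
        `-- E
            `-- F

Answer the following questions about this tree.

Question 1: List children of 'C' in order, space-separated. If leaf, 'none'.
Node C's children (from adjacency): (leaf)

Answer: none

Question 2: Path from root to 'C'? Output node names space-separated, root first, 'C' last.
Answer: G H D C

Derivation:
Walk down from root: G -> H -> D -> C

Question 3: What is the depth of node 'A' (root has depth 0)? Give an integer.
Path from root to A: G -> B -> A
Depth = number of edges = 2

Answer: 2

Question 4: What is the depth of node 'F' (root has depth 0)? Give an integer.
Answer: 4

Derivation:
Path from root to F: G -> B -> A -> E -> F
Depth = number of edges = 4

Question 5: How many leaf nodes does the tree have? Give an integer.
Leaves (nodes with no children): C, F

Answer: 2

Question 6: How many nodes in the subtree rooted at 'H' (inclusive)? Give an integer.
Answer: 3

Derivation:
Subtree rooted at H contains: C, D, H
Count = 3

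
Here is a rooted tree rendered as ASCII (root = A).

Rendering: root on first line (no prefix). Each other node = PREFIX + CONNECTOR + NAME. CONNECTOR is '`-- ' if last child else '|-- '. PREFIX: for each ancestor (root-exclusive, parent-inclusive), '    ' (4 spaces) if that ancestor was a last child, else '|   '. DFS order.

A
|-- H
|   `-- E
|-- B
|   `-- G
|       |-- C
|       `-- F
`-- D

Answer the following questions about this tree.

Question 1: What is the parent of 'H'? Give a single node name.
Scan adjacency: H appears as child of A

Answer: A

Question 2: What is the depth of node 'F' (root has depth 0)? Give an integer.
Path from root to F: A -> B -> G -> F
Depth = number of edges = 3

Answer: 3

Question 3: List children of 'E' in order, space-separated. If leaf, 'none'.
Answer: none

Derivation:
Node E's children (from adjacency): (leaf)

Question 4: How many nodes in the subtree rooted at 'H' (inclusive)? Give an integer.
Subtree rooted at H contains: E, H
Count = 2

Answer: 2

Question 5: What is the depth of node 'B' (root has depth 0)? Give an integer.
Path from root to B: A -> B
Depth = number of edges = 1

Answer: 1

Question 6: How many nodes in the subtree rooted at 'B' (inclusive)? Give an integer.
Answer: 4

Derivation:
Subtree rooted at B contains: B, C, F, G
Count = 4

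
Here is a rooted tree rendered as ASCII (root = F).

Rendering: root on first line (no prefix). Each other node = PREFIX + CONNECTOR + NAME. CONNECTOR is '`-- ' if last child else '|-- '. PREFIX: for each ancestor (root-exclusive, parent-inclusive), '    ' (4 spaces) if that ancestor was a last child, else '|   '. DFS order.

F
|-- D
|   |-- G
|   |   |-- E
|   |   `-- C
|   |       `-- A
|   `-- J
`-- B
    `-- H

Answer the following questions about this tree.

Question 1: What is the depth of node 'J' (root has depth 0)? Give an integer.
Answer: 2

Derivation:
Path from root to J: F -> D -> J
Depth = number of edges = 2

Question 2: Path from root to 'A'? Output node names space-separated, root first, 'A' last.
Walk down from root: F -> D -> G -> C -> A

Answer: F D G C A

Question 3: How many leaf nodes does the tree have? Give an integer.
Answer: 4

Derivation:
Leaves (nodes with no children): A, E, H, J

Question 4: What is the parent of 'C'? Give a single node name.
Scan adjacency: C appears as child of G

Answer: G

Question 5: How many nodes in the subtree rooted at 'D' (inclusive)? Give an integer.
Subtree rooted at D contains: A, C, D, E, G, J
Count = 6

Answer: 6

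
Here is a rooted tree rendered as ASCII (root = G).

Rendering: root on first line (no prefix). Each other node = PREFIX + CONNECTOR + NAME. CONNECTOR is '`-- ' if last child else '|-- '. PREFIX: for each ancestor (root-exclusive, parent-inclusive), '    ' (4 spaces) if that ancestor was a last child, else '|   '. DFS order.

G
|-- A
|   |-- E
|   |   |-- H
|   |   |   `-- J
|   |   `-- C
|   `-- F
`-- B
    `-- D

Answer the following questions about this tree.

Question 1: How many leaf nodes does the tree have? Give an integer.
Leaves (nodes with no children): C, D, F, J

Answer: 4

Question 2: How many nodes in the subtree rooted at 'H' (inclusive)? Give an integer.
Subtree rooted at H contains: H, J
Count = 2

Answer: 2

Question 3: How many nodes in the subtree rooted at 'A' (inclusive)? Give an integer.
Subtree rooted at A contains: A, C, E, F, H, J
Count = 6

Answer: 6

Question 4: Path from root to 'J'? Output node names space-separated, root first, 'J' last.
Walk down from root: G -> A -> E -> H -> J

Answer: G A E H J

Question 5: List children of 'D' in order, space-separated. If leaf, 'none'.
Answer: none

Derivation:
Node D's children (from adjacency): (leaf)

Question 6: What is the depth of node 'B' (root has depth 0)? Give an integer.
Path from root to B: G -> B
Depth = number of edges = 1

Answer: 1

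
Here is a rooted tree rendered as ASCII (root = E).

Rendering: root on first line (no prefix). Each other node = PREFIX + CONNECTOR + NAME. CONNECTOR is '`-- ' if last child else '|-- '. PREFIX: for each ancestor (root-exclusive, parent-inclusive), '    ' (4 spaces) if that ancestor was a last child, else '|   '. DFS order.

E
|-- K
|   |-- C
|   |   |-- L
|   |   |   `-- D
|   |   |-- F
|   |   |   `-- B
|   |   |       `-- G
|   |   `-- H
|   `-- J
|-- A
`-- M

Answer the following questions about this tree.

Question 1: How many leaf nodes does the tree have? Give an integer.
Leaves (nodes with no children): A, D, G, H, J, M

Answer: 6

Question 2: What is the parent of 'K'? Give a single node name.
Scan adjacency: K appears as child of E

Answer: E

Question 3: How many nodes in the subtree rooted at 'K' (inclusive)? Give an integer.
Subtree rooted at K contains: B, C, D, F, G, H, J, K, L
Count = 9

Answer: 9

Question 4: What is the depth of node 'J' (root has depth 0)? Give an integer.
Path from root to J: E -> K -> J
Depth = number of edges = 2

Answer: 2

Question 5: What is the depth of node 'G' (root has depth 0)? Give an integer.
Path from root to G: E -> K -> C -> F -> B -> G
Depth = number of edges = 5

Answer: 5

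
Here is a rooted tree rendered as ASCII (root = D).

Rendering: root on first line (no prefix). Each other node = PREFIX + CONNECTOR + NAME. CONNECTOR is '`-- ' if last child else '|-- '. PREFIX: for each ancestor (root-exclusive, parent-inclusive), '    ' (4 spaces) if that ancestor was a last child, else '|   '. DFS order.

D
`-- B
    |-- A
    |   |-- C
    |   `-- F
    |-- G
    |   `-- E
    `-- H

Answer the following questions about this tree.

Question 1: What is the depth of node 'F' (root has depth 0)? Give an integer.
Answer: 3

Derivation:
Path from root to F: D -> B -> A -> F
Depth = number of edges = 3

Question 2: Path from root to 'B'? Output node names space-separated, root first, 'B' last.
Answer: D B

Derivation:
Walk down from root: D -> B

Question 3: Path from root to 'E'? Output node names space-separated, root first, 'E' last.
Walk down from root: D -> B -> G -> E

Answer: D B G E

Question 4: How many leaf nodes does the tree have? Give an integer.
Leaves (nodes with no children): C, E, F, H

Answer: 4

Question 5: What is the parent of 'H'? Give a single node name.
Answer: B

Derivation:
Scan adjacency: H appears as child of B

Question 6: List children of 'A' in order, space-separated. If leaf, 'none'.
Node A's children (from adjacency): C, F

Answer: C F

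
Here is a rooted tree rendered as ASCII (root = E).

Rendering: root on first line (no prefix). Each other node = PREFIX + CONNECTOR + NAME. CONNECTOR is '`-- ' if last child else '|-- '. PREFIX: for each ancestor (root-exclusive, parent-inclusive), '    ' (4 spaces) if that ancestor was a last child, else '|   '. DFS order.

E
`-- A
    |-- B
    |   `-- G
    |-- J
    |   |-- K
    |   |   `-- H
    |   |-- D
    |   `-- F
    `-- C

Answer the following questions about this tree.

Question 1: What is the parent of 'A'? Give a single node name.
Answer: E

Derivation:
Scan adjacency: A appears as child of E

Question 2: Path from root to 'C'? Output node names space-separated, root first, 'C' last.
Walk down from root: E -> A -> C

Answer: E A C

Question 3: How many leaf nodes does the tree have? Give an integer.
Leaves (nodes with no children): C, D, F, G, H

Answer: 5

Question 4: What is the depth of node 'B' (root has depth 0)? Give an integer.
Path from root to B: E -> A -> B
Depth = number of edges = 2

Answer: 2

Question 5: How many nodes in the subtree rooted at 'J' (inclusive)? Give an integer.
Answer: 5

Derivation:
Subtree rooted at J contains: D, F, H, J, K
Count = 5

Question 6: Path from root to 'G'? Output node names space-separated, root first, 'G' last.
Answer: E A B G

Derivation:
Walk down from root: E -> A -> B -> G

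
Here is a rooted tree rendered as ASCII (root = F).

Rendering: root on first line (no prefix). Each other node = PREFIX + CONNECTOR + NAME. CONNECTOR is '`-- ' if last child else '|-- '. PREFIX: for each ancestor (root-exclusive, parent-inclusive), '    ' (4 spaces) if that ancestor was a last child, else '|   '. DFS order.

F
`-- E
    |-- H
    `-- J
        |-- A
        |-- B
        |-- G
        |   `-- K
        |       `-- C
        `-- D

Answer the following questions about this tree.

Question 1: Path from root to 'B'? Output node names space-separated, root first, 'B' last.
Walk down from root: F -> E -> J -> B

Answer: F E J B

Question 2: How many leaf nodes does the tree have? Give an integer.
Answer: 5

Derivation:
Leaves (nodes with no children): A, B, C, D, H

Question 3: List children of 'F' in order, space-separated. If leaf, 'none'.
Node F's children (from adjacency): E

Answer: E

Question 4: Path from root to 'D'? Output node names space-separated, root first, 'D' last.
Answer: F E J D

Derivation:
Walk down from root: F -> E -> J -> D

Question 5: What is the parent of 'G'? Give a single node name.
Answer: J

Derivation:
Scan adjacency: G appears as child of J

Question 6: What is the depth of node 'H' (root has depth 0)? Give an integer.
Path from root to H: F -> E -> H
Depth = number of edges = 2

Answer: 2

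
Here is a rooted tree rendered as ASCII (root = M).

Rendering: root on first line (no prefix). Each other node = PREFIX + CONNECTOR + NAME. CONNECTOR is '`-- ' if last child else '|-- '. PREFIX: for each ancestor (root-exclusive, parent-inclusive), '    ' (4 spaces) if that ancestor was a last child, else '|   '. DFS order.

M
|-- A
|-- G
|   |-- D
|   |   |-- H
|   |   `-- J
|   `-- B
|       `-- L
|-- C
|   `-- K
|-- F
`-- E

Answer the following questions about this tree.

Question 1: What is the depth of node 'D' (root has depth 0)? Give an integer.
Answer: 2

Derivation:
Path from root to D: M -> G -> D
Depth = number of edges = 2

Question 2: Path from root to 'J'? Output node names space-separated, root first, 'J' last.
Walk down from root: M -> G -> D -> J

Answer: M G D J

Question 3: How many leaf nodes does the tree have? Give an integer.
Answer: 7

Derivation:
Leaves (nodes with no children): A, E, F, H, J, K, L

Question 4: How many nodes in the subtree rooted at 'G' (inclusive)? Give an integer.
Subtree rooted at G contains: B, D, G, H, J, L
Count = 6

Answer: 6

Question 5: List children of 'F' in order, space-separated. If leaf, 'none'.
Node F's children (from adjacency): (leaf)

Answer: none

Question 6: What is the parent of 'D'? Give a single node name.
Answer: G

Derivation:
Scan adjacency: D appears as child of G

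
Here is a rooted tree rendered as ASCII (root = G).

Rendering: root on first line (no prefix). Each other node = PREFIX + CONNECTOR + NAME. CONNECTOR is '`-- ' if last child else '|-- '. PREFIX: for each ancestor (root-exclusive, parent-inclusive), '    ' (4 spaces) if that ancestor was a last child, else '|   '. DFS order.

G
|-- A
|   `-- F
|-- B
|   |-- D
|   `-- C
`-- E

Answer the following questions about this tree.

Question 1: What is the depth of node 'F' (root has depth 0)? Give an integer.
Answer: 2

Derivation:
Path from root to F: G -> A -> F
Depth = number of edges = 2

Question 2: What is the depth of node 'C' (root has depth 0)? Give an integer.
Path from root to C: G -> B -> C
Depth = number of edges = 2

Answer: 2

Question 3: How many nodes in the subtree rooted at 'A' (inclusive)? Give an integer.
Subtree rooted at A contains: A, F
Count = 2

Answer: 2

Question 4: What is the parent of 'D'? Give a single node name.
Scan adjacency: D appears as child of B

Answer: B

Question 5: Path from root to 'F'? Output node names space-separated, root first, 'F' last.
Walk down from root: G -> A -> F

Answer: G A F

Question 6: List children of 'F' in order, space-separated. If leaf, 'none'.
Answer: none

Derivation:
Node F's children (from adjacency): (leaf)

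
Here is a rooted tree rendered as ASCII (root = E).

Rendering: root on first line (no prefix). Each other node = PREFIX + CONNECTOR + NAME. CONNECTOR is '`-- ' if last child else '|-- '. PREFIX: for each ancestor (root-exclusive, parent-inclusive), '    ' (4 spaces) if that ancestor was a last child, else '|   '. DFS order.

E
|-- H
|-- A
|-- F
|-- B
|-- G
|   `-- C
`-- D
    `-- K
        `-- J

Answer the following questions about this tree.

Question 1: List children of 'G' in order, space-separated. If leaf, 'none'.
Answer: C

Derivation:
Node G's children (from adjacency): C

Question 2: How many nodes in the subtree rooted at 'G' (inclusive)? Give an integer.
Answer: 2

Derivation:
Subtree rooted at G contains: C, G
Count = 2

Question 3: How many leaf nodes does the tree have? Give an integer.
Answer: 6

Derivation:
Leaves (nodes with no children): A, B, C, F, H, J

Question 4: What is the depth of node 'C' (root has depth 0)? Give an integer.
Path from root to C: E -> G -> C
Depth = number of edges = 2

Answer: 2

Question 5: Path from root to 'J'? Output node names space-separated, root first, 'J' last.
Answer: E D K J

Derivation:
Walk down from root: E -> D -> K -> J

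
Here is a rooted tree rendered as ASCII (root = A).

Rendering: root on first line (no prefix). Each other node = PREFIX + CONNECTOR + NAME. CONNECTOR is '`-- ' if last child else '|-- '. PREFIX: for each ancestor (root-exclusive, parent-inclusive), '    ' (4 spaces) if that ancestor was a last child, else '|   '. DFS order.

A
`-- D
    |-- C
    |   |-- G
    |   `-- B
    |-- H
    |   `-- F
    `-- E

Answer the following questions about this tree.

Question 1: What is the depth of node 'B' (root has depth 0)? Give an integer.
Answer: 3

Derivation:
Path from root to B: A -> D -> C -> B
Depth = number of edges = 3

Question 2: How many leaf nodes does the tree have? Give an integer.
Answer: 4

Derivation:
Leaves (nodes with no children): B, E, F, G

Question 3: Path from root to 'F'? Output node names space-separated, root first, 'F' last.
Answer: A D H F

Derivation:
Walk down from root: A -> D -> H -> F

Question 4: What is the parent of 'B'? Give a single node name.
Answer: C

Derivation:
Scan adjacency: B appears as child of C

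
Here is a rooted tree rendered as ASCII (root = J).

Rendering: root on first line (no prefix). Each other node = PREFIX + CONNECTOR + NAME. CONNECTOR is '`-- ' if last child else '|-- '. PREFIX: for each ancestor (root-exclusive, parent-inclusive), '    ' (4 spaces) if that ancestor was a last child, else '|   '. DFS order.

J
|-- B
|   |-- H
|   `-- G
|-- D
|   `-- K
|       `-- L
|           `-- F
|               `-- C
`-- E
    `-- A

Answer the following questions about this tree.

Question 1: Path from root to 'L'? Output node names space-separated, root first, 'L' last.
Answer: J D K L

Derivation:
Walk down from root: J -> D -> K -> L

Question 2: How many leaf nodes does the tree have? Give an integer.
Answer: 4

Derivation:
Leaves (nodes with no children): A, C, G, H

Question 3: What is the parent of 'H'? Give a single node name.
Scan adjacency: H appears as child of B

Answer: B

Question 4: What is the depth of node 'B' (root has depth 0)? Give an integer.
Path from root to B: J -> B
Depth = number of edges = 1

Answer: 1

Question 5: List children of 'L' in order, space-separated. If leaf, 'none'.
Answer: F

Derivation:
Node L's children (from adjacency): F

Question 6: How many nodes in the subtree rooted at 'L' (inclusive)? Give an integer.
Answer: 3

Derivation:
Subtree rooted at L contains: C, F, L
Count = 3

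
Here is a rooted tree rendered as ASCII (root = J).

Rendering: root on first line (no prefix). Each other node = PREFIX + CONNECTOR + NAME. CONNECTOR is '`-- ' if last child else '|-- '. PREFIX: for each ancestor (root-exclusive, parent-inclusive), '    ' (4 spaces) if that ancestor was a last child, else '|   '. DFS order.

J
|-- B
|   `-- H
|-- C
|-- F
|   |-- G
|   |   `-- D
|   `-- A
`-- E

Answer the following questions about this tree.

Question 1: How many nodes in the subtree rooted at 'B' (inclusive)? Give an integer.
Answer: 2

Derivation:
Subtree rooted at B contains: B, H
Count = 2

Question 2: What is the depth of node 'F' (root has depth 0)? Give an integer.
Path from root to F: J -> F
Depth = number of edges = 1

Answer: 1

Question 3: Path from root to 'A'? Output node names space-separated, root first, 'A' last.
Walk down from root: J -> F -> A

Answer: J F A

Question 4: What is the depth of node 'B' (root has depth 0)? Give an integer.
Answer: 1

Derivation:
Path from root to B: J -> B
Depth = number of edges = 1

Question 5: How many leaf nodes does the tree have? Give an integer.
Leaves (nodes with no children): A, C, D, E, H

Answer: 5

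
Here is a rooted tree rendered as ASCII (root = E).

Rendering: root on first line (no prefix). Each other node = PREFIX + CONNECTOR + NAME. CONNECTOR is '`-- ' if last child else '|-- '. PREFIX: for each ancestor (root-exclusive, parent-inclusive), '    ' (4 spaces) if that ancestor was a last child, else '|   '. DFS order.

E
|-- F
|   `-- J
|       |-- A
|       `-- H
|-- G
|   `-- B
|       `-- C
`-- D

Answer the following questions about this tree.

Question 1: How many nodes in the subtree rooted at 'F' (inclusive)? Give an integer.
Subtree rooted at F contains: A, F, H, J
Count = 4

Answer: 4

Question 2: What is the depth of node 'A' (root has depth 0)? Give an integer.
Answer: 3

Derivation:
Path from root to A: E -> F -> J -> A
Depth = number of edges = 3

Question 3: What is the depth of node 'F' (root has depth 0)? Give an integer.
Path from root to F: E -> F
Depth = number of edges = 1

Answer: 1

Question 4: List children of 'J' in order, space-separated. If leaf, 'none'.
Node J's children (from adjacency): A, H

Answer: A H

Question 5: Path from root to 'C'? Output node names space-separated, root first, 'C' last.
Answer: E G B C

Derivation:
Walk down from root: E -> G -> B -> C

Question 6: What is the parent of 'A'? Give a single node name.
Answer: J

Derivation:
Scan adjacency: A appears as child of J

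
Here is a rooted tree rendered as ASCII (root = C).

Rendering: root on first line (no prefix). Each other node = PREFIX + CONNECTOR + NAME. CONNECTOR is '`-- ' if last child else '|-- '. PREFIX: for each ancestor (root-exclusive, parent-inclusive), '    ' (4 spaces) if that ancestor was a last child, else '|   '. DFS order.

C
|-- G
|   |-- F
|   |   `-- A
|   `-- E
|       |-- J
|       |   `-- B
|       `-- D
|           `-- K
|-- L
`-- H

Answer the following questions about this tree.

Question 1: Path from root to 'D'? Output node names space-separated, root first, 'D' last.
Answer: C G E D

Derivation:
Walk down from root: C -> G -> E -> D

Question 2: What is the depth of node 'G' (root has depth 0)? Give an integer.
Answer: 1

Derivation:
Path from root to G: C -> G
Depth = number of edges = 1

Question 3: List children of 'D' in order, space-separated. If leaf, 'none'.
Answer: K

Derivation:
Node D's children (from adjacency): K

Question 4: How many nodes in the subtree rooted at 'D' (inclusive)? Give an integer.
Answer: 2

Derivation:
Subtree rooted at D contains: D, K
Count = 2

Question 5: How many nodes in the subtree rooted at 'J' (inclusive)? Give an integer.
Answer: 2

Derivation:
Subtree rooted at J contains: B, J
Count = 2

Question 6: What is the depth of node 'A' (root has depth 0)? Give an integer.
Path from root to A: C -> G -> F -> A
Depth = number of edges = 3

Answer: 3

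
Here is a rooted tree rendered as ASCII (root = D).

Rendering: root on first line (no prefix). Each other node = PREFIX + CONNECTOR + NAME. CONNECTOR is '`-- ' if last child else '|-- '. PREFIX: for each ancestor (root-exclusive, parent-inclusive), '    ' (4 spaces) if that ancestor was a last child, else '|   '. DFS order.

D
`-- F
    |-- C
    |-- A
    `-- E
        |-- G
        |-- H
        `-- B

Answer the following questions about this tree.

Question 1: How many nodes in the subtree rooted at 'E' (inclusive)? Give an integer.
Answer: 4

Derivation:
Subtree rooted at E contains: B, E, G, H
Count = 4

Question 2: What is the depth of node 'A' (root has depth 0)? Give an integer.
Answer: 2

Derivation:
Path from root to A: D -> F -> A
Depth = number of edges = 2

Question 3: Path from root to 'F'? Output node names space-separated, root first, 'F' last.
Walk down from root: D -> F

Answer: D F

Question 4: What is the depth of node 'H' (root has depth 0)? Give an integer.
Path from root to H: D -> F -> E -> H
Depth = number of edges = 3

Answer: 3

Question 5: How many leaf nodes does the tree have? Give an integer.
Leaves (nodes with no children): A, B, C, G, H

Answer: 5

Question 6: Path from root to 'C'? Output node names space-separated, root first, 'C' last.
Walk down from root: D -> F -> C

Answer: D F C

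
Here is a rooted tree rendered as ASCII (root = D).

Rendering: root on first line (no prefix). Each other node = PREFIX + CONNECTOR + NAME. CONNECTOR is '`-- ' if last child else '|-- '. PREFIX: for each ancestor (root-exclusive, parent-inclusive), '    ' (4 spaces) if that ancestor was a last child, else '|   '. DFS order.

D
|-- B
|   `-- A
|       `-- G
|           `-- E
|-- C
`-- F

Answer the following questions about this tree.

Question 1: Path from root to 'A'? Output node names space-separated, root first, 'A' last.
Answer: D B A

Derivation:
Walk down from root: D -> B -> A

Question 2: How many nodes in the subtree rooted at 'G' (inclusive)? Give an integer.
Answer: 2

Derivation:
Subtree rooted at G contains: E, G
Count = 2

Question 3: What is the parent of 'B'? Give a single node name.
Answer: D

Derivation:
Scan adjacency: B appears as child of D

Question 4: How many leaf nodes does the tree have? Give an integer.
Answer: 3

Derivation:
Leaves (nodes with no children): C, E, F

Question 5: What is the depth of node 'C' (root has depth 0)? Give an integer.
Answer: 1

Derivation:
Path from root to C: D -> C
Depth = number of edges = 1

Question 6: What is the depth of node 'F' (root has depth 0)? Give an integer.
Answer: 1

Derivation:
Path from root to F: D -> F
Depth = number of edges = 1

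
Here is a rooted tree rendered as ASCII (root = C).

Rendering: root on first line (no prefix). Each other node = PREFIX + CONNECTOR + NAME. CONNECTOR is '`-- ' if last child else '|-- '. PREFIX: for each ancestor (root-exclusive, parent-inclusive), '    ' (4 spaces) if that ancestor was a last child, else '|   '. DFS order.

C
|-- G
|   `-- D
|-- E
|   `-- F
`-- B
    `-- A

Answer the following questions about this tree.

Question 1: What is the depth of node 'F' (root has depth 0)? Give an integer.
Answer: 2

Derivation:
Path from root to F: C -> E -> F
Depth = number of edges = 2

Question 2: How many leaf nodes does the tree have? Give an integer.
Answer: 3

Derivation:
Leaves (nodes with no children): A, D, F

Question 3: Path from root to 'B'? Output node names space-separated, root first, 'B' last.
Answer: C B

Derivation:
Walk down from root: C -> B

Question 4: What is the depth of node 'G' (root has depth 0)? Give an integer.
Path from root to G: C -> G
Depth = number of edges = 1

Answer: 1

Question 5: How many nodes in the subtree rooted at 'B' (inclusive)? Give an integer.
Subtree rooted at B contains: A, B
Count = 2

Answer: 2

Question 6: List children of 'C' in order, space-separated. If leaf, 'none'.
Answer: G E B

Derivation:
Node C's children (from adjacency): G, E, B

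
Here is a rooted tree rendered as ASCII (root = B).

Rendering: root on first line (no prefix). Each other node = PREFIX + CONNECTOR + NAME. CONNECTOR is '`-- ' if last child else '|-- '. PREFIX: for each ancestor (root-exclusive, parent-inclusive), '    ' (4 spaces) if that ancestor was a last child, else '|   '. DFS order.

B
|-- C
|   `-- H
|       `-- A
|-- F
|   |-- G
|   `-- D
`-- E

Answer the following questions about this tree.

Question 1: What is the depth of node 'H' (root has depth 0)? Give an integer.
Answer: 2

Derivation:
Path from root to H: B -> C -> H
Depth = number of edges = 2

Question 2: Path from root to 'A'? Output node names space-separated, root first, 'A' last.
Answer: B C H A

Derivation:
Walk down from root: B -> C -> H -> A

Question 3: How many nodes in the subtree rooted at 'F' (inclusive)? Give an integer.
Subtree rooted at F contains: D, F, G
Count = 3

Answer: 3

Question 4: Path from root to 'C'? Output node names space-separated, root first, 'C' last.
Answer: B C

Derivation:
Walk down from root: B -> C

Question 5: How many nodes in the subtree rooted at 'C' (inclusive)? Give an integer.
Subtree rooted at C contains: A, C, H
Count = 3

Answer: 3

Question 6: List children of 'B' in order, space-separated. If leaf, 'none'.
Answer: C F E

Derivation:
Node B's children (from adjacency): C, F, E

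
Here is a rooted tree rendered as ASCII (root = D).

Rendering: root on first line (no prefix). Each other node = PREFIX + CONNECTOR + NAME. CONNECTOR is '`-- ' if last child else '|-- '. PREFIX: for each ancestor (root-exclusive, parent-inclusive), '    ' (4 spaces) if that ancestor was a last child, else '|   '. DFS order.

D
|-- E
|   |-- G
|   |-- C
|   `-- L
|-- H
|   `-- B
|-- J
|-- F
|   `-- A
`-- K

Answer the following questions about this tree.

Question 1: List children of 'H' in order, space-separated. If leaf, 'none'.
Node H's children (from adjacency): B

Answer: B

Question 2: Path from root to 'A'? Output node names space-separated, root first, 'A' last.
Walk down from root: D -> F -> A

Answer: D F A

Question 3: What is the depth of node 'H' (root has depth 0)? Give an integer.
Answer: 1

Derivation:
Path from root to H: D -> H
Depth = number of edges = 1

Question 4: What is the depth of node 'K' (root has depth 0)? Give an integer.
Path from root to K: D -> K
Depth = number of edges = 1

Answer: 1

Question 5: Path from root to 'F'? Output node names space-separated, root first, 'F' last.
Walk down from root: D -> F

Answer: D F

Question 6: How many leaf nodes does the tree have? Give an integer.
Leaves (nodes with no children): A, B, C, G, J, K, L

Answer: 7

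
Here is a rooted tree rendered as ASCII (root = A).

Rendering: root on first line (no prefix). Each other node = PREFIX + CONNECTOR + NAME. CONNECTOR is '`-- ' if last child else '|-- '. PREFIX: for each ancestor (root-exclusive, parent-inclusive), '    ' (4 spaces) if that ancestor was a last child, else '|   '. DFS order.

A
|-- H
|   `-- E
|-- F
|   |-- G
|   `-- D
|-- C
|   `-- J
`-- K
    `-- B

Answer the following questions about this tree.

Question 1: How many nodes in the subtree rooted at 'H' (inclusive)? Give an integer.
Answer: 2

Derivation:
Subtree rooted at H contains: E, H
Count = 2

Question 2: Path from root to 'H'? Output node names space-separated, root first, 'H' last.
Answer: A H

Derivation:
Walk down from root: A -> H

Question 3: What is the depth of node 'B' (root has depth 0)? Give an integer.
Answer: 2

Derivation:
Path from root to B: A -> K -> B
Depth = number of edges = 2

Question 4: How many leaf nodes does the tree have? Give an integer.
Answer: 5

Derivation:
Leaves (nodes with no children): B, D, E, G, J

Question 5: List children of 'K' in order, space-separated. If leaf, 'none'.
Node K's children (from adjacency): B

Answer: B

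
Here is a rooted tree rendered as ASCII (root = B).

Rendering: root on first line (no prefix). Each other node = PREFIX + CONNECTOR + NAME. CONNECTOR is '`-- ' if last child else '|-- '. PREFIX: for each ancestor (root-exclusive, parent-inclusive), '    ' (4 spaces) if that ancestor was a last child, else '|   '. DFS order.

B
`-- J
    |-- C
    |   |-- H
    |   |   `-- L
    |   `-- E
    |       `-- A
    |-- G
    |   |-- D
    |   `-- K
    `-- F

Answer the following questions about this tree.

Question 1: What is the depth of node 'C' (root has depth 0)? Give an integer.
Path from root to C: B -> J -> C
Depth = number of edges = 2

Answer: 2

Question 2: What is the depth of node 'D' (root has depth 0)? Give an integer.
Answer: 3

Derivation:
Path from root to D: B -> J -> G -> D
Depth = number of edges = 3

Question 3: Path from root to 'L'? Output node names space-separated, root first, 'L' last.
Walk down from root: B -> J -> C -> H -> L

Answer: B J C H L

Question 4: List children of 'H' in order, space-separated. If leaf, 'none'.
Node H's children (from adjacency): L

Answer: L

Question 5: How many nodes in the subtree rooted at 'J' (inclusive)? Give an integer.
Answer: 10

Derivation:
Subtree rooted at J contains: A, C, D, E, F, G, H, J, K, L
Count = 10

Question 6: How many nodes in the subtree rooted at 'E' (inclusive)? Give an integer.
Answer: 2

Derivation:
Subtree rooted at E contains: A, E
Count = 2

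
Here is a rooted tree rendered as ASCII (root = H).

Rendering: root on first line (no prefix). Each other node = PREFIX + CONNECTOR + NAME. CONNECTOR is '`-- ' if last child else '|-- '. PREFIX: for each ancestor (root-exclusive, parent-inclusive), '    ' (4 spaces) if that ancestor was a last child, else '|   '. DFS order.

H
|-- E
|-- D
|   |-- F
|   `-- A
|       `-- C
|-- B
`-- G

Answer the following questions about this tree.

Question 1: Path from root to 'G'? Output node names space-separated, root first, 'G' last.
Walk down from root: H -> G

Answer: H G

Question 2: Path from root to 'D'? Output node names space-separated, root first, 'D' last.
Answer: H D

Derivation:
Walk down from root: H -> D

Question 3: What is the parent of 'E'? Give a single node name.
Scan adjacency: E appears as child of H

Answer: H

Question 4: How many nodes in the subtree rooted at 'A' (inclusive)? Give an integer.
Subtree rooted at A contains: A, C
Count = 2

Answer: 2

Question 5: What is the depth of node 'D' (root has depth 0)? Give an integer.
Path from root to D: H -> D
Depth = number of edges = 1

Answer: 1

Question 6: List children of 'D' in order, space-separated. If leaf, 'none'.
Node D's children (from adjacency): F, A

Answer: F A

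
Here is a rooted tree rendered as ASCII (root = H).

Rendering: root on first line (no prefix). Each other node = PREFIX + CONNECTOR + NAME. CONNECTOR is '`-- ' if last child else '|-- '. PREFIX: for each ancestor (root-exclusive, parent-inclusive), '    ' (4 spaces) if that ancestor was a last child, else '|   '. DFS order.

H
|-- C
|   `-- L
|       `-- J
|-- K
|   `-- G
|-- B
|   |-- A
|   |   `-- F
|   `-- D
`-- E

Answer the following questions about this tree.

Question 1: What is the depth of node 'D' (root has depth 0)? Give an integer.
Path from root to D: H -> B -> D
Depth = number of edges = 2

Answer: 2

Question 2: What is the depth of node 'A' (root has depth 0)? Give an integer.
Answer: 2

Derivation:
Path from root to A: H -> B -> A
Depth = number of edges = 2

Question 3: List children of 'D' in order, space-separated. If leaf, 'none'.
Answer: none

Derivation:
Node D's children (from adjacency): (leaf)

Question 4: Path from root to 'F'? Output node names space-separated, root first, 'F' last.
Walk down from root: H -> B -> A -> F

Answer: H B A F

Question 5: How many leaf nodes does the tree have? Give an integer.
Leaves (nodes with no children): D, E, F, G, J

Answer: 5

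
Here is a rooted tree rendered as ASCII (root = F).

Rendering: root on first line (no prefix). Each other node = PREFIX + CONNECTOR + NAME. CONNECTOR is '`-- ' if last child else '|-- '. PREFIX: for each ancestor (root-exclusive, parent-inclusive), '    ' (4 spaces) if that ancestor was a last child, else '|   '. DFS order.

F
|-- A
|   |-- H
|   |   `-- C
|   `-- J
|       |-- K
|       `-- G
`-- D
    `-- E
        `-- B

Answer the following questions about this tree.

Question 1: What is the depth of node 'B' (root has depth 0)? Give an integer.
Path from root to B: F -> D -> E -> B
Depth = number of edges = 3

Answer: 3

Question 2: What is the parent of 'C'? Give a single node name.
Scan adjacency: C appears as child of H

Answer: H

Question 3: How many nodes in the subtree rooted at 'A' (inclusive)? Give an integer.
Subtree rooted at A contains: A, C, G, H, J, K
Count = 6

Answer: 6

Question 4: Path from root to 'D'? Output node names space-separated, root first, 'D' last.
Answer: F D

Derivation:
Walk down from root: F -> D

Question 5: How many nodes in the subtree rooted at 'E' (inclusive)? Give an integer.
Answer: 2

Derivation:
Subtree rooted at E contains: B, E
Count = 2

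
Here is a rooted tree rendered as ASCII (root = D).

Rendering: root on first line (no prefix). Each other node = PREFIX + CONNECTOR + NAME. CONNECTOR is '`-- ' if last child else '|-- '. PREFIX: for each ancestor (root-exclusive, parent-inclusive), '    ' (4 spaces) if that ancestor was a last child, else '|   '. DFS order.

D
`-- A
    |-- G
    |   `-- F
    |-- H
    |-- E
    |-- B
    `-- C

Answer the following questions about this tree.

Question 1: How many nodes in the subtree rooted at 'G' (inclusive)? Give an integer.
Subtree rooted at G contains: F, G
Count = 2

Answer: 2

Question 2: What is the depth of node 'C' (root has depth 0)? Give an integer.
Path from root to C: D -> A -> C
Depth = number of edges = 2

Answer: 2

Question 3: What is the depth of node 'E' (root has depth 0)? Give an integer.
Answer: 2

Derivation:
Path from root to E: D -> A -> E
Depth = number of edges = 2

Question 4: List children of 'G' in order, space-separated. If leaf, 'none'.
Node G's children (from adjacency): F

Answer: F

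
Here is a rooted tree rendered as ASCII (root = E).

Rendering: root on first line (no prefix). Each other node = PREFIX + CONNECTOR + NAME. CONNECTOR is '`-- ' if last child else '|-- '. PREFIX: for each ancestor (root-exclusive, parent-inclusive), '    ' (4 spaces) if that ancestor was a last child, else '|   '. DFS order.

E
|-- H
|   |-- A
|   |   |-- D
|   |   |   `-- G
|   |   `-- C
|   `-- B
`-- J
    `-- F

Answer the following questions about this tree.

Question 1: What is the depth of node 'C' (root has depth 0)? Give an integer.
Path from root to C: E -> H -> A -> C
Depth = number of edges = 3

Answer: 3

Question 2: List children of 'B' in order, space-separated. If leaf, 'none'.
Node B's children (from adjacency): (leaf)

Answer: none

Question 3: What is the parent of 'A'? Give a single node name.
Scan adjacency: A appears as child of H

Answer: H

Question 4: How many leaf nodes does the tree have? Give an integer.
Answer: 4

Derivation:
Leaves (nodes with no children): B, C, F, G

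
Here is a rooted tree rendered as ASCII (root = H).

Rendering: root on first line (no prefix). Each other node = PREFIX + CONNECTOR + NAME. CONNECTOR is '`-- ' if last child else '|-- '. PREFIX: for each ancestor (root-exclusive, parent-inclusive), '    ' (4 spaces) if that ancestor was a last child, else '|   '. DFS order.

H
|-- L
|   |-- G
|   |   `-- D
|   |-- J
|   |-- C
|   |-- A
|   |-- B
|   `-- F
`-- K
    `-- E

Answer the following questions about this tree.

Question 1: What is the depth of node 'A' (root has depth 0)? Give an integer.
Answer: 2

Derivation:
Path from root to A: H -> L -> A
Depth = number of edges = 2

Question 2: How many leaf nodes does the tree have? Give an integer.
Leaves (nodes with no children): A, B, C, D, E, F, J

Answer: 7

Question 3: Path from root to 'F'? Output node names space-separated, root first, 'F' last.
Answer: H L F

Derivation:
Walk down from root: H -> L -> F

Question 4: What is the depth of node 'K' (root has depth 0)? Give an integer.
Answer: 1

Derivation:
Path from root to K: H -> K
Depth = number of edges = 1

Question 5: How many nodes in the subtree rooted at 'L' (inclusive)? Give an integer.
Answer: 8

Derivation:
Subtree rooted at L contains: A, B, C, D, F, G, J, L
Count = 8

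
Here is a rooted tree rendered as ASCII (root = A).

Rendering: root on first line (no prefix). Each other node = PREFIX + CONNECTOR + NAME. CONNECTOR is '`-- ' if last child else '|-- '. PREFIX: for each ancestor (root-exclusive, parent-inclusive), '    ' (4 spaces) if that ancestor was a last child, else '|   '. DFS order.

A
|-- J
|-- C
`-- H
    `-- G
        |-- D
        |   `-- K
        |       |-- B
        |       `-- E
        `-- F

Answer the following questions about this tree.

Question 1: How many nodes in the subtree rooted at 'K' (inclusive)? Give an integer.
Subtree rooted at K contains: B, E, K
Count = 3

Answer: 3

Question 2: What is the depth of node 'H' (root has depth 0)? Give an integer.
Path from root to H: A -> H
Depth = number of edges = 1

Answer: 1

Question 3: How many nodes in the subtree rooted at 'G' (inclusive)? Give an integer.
Answer: 6

Derivation:
Subtree rooted at G contains: B, D, E, F, G, K
Count = 6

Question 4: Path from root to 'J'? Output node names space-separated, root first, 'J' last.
Answer: A J

Derivation:
Walk down from root: A -> J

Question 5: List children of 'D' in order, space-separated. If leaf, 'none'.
Node D's children (from adjacency): K

Answer: K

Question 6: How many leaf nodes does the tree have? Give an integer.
Answer: 5

Derivation:
Leaves (nodes with no children): B, C, E, F, J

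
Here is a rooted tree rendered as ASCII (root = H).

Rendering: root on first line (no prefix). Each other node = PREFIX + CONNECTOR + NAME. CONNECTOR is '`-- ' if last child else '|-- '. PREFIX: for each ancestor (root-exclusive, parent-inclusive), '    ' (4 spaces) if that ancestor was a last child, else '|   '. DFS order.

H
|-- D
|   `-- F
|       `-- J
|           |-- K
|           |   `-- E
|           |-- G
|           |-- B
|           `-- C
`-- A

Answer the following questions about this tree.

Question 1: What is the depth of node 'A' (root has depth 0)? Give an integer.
Answer: 1

Derivation:
Path from root to A: H -> A
Depth = number of edges = 1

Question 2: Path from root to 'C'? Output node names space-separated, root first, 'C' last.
Walk down from root: H -> D -> F -> J -> C

Answer: H D F J C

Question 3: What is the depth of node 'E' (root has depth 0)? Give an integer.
Path from root to E: H -> D -> F -> J -> K -> E
Depth = number of edges = 5

Answer: 5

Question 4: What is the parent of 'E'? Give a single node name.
Answer: K

Derivation:
Scan adjacency: E appears as child of K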